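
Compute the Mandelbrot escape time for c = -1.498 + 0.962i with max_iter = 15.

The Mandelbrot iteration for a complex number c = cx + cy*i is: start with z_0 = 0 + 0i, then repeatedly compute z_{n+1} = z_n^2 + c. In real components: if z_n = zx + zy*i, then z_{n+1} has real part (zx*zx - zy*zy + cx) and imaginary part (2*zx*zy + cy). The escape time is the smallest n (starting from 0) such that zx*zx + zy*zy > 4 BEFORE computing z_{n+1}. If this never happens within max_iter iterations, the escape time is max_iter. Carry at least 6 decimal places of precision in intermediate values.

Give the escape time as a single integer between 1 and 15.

Answer: 3

Derivation:
z_0 = 0 + 0i, c = -1.4980 + 0.9620i
Iter 1: z = -1.4980 + 0.9620i, |z|^2 = 3.1694
Iter 2: z = -0.1794 + -1.9202i, |z|^2 = 3.7192
Iter 3: z = -5.1528 + 1.6511i, |z|^2 = 29.2773
Escaped at iteration 3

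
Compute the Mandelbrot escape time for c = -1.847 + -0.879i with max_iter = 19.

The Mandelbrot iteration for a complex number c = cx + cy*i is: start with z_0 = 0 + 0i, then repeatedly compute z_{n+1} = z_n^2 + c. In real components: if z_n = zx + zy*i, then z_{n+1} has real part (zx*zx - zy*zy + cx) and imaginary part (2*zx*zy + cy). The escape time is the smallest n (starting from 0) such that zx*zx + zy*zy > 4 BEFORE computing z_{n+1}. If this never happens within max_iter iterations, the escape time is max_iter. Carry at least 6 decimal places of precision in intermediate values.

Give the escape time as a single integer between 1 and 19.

Answer: 1

Derivation:
z_0 = 0 + 0i, c = -1.8470 + -0.8790i
Iter 1: z = -1.8470 + -0.8790i, |z|^2 = 4.1841
Escaped at iteration 1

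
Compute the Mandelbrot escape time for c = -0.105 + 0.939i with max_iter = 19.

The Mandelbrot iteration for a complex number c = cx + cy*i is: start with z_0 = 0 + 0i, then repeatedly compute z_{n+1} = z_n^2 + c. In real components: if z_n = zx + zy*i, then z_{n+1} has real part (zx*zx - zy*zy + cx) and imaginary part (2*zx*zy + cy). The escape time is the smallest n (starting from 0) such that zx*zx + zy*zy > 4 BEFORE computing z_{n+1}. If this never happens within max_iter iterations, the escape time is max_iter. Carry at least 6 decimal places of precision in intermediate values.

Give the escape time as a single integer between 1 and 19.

z_0 = 0 + 0i, c = -0.1050 + 0.9390i
Iter 1: z = -0.1050 + 0.9390i, |z|^2 = 0.8927
Iter 2: z = -0.9757 + 0.7418i, |z|^2 = 1.5023
Iter 3: z = 0.2967 + -0.5086i, |z|^2 = 0.3467
Iter 4: z = -0.2756 + 0.6372i, |z|^2 = 0.4820
Iter 5: z = -0.4351 + 0.5878i, |z|^2 = 0.5348
Iter 6: z = -0.2612 + 0.4275i, |z|^2 = 0.2510
Iter 7: z = -0.2196 + 0.7157i, |z|^2 = 0.5604
Iter 8: z = -0.5690 + 0.6247i, |z|^2 = 0.7140
Iter 9: z = -0.1715 + 0.2281i, |z|^2 = 0.0814
Iter 10: z = -0.1276 + 0.8608i, |z|^2 = 0.7572
Iter 11: z = -0.8296 + 0.7193i, |z|^2 = 1.2056
Iter 12: z = 0.0659 + -0.2545i, |z|^2 = 0.0691
Iter 13: z = -0.1654 + 0.9055i, |z|^2 = 0.8472
Iter 14: z = -0.8975 + 0.6395i, |z|^2 = 1.2144
Iter 15: z = 0.2916 + -0.2088i, |z|^2 = 0.1286
Iter 16: z = -0.0636 + 0.8172i, |z|^2 = 0.6719
Iter 17: z = -0.7688 + 0.8350i, |z|^2 = 1.2883
Iter 18: z = -0.2113 + -0.3450i, |z|^2 = 0.1636

Answer: 19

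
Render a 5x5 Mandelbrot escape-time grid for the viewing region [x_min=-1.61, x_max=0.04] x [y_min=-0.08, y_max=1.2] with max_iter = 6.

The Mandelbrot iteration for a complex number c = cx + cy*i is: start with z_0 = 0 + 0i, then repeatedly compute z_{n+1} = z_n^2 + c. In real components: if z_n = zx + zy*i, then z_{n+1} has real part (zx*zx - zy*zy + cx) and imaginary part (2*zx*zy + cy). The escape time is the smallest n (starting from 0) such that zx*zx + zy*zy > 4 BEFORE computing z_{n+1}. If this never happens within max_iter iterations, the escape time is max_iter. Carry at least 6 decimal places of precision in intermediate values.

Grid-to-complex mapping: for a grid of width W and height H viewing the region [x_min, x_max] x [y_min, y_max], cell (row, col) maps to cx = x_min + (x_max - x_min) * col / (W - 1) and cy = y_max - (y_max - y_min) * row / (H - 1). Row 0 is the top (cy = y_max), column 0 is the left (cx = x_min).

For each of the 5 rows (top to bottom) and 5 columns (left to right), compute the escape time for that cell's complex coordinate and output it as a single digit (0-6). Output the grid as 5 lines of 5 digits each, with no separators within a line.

Answer: 12333
33456
34666
46666
66666

Derivation:
(row=0, col=0): c = -1.6100 + 1.2000i → escape time 1
(row=0, col=1): c = -1.1975 + 1.2000i → escape time 2
(row=0, col=2): c = -0.7850 + 1.2000i → escape time 3
(row=0, col=3): c = -0.3725 + 1.2000i → escape time 3
(row=0, col=4): c = 0.0400 + 1.2000i → escape time 3
(row=1, col=0): c = -1.6100 + 0.8800i → escape time 3
(row=1, col=1): c = -1.1975 + 0.8800i → escape time 3
(row=1, col=2): c = -0.7850 + 0.8800i → escape time 4
(row=1, col=3): c = -0.3725 + 0.8800i → escape time 5
(row=1, col=4): c = 0.0400 + 0.8800i → escape time 6
(row=2, col=0): c = -1.6100 + 0.5600i → escape time 3
(row=2, col=1): c = -1.1975 + 0.5600i → escape time 4
(row=2, col=2): c = -0.7850 + 0.5600i → escape time 6
(row=2, col=3): c = -0.3725 + 0.5600i → escape time 6
(row=2, col=4): c = 0.0400 + 0.5600i → escape time 6
(row=3, col=0): c = -1.6100 + 0.2400i → escape time 4
(row=3, col=1): c = -1.1975 + 0.2400i → escape time 6
(row=3, col=2): c = -0.7850 + 0.2400i → escape time 6
(row=3, col=3): c = -0.3725 + 0.2400i → escape time 6
(row=3, col=4): c = 0.0400 + 0.2400i → escape time 6
(row=4, col=0): c = -1.6100 + -0.0800i → escape time 6
(row=4, col=1): c = -1.1975 + -0.0800i → escape time 6
(row=4, col=2): c = -0.7850 + -0.0800i → escape time 6
(row=4, col=3): c = -0.3725 + -0.0800i → escape time 6
(row=4, col=4): c = 0.0400 + -0.0800i → escape time 6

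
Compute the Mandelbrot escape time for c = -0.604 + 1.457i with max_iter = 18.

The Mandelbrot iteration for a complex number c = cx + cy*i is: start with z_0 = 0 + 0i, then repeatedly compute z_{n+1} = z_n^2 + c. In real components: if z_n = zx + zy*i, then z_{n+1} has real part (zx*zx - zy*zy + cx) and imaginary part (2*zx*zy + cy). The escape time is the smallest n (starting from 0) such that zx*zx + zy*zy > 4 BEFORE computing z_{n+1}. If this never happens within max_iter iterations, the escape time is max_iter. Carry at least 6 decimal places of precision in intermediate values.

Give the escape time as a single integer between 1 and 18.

z_0 = 0 + 0i, c = -0.6040 + 1.4570i
Iter 1: z = -0.6040 + 1.4570i, |z|^2 = 2.4877
Iter 2: z = -2.3620 + -0.3031i, |z|^2 = 5.6710
Escaped at iteration 2

Answer: 2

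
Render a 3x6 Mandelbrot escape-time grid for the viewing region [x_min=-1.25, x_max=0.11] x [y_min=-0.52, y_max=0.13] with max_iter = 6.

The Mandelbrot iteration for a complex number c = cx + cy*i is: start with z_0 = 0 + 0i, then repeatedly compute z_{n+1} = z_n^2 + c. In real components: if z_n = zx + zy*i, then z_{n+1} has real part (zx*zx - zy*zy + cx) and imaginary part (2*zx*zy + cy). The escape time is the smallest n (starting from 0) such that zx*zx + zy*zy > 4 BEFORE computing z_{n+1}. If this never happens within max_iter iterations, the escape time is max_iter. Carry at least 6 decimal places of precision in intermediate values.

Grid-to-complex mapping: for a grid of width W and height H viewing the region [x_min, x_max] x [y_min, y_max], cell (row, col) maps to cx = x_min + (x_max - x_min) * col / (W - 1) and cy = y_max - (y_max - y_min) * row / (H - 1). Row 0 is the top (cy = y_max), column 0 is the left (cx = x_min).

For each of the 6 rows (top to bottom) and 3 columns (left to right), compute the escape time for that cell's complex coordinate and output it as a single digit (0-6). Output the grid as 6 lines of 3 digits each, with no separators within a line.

(row=0, col=0): c = -1.2500 + 0.1300i → escape time 6
(row=0, col=1): c = -0.5700 + 0.1300i → escape time 6
(row=0, col=2): c = 0.1100 + 0.1300i → escape time 6
(row=1, col=0): c = -1.2500 + 0.0000i → escape time 6
(row=1, col=1): c = -0.5700 + 0.0000i → escape time 6
(row=1, col=2): c = 0.1100 + 0.0000i → escape time 6
(row=2, col=0): c = -1.2500 + -0.1300i → escape time 6
(row=2, col=1): c = -0.5700 + -0.1300i → escape time 6
(row=2, col=2): c = 0.1100 + -0.1300i → escape time 6
(row=3, col=0): c = -1.2500 + -0.2600i → escape time 6
(row=3, col=1): c = -0.5700 + -0.2600i → escape time 6
(row=3, col=2): c = 0.1100 + -0.2600i → escape time 6
(row=4, col=0): c = -1.2500 + -0.3900i → escape time 6
(row=4, col=1): c = -0.5700 + -0.3900i → escape time 6
(row=4, col=2): c = 0.1100 + -0.3900i → escape time 6
(row=5, col=0): c = -1.2500 + -0.5200i → escape time 4
(row=5, col=1): c = -0.5700 + -0.5200i → escape time 6
(row=5, col=2): c = 0.1100 + -0.5200i → escape time 6

Answer: 666
666
666
666
666
466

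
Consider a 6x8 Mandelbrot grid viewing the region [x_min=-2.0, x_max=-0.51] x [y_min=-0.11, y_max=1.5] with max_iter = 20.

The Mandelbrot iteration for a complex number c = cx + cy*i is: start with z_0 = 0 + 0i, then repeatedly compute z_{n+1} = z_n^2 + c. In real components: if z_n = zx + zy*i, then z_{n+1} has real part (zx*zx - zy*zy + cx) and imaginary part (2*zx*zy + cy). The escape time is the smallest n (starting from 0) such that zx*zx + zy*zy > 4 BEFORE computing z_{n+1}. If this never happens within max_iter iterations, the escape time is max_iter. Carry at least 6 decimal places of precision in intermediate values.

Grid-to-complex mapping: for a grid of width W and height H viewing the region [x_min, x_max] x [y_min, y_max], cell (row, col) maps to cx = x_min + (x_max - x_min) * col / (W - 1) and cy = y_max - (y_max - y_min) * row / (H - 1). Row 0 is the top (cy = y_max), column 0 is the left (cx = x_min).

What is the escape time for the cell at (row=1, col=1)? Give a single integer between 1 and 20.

Answer: 1

Derivation:
z_0 = 0 + 0i, c = -1.7020 + 1.2700i
Iter 1: z = -1.7020 + 1.2700i, |z|^2 = 4.5097
Escaped at iteration 1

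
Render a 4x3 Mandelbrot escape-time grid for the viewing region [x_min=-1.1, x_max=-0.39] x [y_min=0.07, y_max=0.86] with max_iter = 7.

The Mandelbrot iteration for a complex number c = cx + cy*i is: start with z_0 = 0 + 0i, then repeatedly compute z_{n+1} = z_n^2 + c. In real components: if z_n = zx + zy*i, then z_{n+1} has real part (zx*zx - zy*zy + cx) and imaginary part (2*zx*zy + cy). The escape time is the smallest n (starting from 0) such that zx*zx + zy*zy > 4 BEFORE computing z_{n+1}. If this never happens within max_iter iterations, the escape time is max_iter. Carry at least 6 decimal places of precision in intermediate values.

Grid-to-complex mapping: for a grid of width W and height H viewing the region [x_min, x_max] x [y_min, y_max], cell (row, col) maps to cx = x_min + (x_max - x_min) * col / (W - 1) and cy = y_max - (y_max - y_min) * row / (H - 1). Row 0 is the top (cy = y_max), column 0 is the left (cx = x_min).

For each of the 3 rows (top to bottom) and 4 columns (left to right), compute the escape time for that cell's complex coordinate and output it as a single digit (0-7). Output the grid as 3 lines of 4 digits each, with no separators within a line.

Answer: 3345
5677
7777

Derivation:
(row=0, col=0): c = -1.1000 + 0.8600i → escape time 3
(row=0, col=1): c = -0.8633 + 0.8600i → escape time 3
(row=0, col=2): c = -0.6267 + 0.8600i → escape time 4
(row=0, col=3): c = -0.3900 + 0.8600i → escape time 5
(row=1, col=0): c = -1.1000 + 0.4650i → escape time 5
(row=1, col=1): c = -0.8633 + 0.4650i → escape time 6
(row=1, col=2): c = -0.6267 + 0.4650i → escape time 7
(row=1, col=3): c = -0.3900 + 0.4650i → escape time 7
(row=2, col=0): c = -1.1000 + 0.0700i → escape time 7
(row=2, col=1): c = -0.8633 + 0.0700i → escape time 7
(row=2, col=2): c = -0.6267 + 0.0700i → escape time 7
(row=2, col=3): c = -0.3900 + 0.0700i → escape time 7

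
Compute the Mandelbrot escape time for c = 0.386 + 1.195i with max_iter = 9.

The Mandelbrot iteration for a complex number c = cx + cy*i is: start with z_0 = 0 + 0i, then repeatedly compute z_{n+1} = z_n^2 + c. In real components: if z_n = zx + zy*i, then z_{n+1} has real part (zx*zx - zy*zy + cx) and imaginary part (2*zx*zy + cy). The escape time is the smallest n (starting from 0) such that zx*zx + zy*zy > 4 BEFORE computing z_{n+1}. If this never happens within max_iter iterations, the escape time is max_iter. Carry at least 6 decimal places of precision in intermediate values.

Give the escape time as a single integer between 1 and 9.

Answer: 2

Derivation:
z_0 = 0 + 0i, c = 0.3860 + 1.1950i
Iter 1: z = 0.3860 + 1.1950i, |z|^2 = 1.5770
Iter 2: z = -0.8930 + 2.1175i, |z|^2 = 5.2815
Escaped at iteration 2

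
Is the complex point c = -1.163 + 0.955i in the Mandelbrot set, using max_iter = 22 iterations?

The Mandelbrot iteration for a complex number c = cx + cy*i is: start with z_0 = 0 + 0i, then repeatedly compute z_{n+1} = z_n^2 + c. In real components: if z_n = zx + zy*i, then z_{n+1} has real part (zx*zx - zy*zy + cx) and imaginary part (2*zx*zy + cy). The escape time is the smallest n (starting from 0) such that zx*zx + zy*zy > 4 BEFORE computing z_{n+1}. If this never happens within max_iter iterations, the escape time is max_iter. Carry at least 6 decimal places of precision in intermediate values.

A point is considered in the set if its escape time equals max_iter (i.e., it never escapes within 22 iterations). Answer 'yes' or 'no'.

z_0 = 0 + 0i, c = -1.1630 + 0.9550i
Iter 1: z = -1.1630 + 0.9550i, |z|^2 = 2.2646
Iter 2: z = -0.7225 + -1.2663i, |z|^2 = 2.1255
Iter 3: z = -2.2446 + 2.7847i, |z|^2 = 12.7932
Escaped at iteration 3

Answer: no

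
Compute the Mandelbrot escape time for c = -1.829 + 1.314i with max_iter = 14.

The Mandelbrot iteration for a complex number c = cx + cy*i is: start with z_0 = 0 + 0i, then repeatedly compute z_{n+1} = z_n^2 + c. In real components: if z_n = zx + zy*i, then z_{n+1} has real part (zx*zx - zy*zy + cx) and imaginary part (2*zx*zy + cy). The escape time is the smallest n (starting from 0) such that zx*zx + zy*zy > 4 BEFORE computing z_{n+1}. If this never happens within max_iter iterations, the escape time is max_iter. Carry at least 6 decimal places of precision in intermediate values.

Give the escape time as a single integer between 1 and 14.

z_0 = 0 + 0i, c = -1.8290 + 1.3140i
Iter 1: z = -1.8290 + 1.3140i, |z|^2 = 5.0718
Escaped at iteration 1

Answer: 1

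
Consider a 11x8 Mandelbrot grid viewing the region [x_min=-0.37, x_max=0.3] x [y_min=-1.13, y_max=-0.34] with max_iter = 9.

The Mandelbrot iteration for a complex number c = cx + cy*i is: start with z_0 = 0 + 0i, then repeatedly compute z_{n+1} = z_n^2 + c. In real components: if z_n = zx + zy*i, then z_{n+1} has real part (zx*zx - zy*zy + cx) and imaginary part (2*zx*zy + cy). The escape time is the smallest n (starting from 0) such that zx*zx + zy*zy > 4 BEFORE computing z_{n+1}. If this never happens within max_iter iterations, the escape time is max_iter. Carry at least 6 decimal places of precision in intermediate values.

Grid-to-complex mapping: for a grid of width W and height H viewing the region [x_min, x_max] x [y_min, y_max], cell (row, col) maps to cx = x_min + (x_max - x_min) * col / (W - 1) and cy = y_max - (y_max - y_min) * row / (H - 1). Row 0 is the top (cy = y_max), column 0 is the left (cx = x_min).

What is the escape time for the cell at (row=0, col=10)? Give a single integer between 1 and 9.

z_0 = 0 + 0i, c = 0.3000 + -0.3400i
Iter 1: z = 0.3000 + -0.3400i, |z|^2 = 0.2056
Iter 2: z = 0.2744 + -0.5440i, |z|^2 = 0.3712
Iter 3: z = 0.0794 + -0.6385i, |z|^2 = 0.4140
Iter 4: z = -0.1014 + -0.4413i, |z|^2 = 0.2051
Iter 5: z = 0.1155 + -0.2505i, |z|^2 = 0.0761
Iter 6: z = 0.2506 + -0.3979i, |z|^2 = 0.2211
Iter 7: z = 0.2045 + -0.5394i, |z|^2 = 0.3328
Iter 8: z = 0.0509 + -0.5606i, |z|^2 = 0.3169

Answer: 9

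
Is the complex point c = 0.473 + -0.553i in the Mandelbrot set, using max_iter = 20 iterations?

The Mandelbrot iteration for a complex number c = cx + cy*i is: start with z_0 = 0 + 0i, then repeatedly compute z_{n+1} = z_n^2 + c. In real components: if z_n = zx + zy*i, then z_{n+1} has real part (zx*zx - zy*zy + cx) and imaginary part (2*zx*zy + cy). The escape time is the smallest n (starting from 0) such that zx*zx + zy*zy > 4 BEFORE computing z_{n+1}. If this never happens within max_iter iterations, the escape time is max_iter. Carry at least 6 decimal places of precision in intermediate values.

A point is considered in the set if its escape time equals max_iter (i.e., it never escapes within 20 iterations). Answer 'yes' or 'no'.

Answer: no

Derivation:
z_0 = 0 + 0i, c = 0.4730 + -0.5530i
Iter 1: z = 0.4730 + -0.5530i, |z|^2 = 0.5295
Iter 2: z = 0.3909 + -1.0761i, |z|^2 = 1.3109
Iter 3: z = -0.5323 + -1.3944i, |z|^2 = 2.2276
Iter 4: z = -1.1880 + 0.9313i, |z|^2 = 2.2786
Iter 5: z = 1.0169 + -2.7657i, |z|^2 = 8.6835
Escaped at iteration 5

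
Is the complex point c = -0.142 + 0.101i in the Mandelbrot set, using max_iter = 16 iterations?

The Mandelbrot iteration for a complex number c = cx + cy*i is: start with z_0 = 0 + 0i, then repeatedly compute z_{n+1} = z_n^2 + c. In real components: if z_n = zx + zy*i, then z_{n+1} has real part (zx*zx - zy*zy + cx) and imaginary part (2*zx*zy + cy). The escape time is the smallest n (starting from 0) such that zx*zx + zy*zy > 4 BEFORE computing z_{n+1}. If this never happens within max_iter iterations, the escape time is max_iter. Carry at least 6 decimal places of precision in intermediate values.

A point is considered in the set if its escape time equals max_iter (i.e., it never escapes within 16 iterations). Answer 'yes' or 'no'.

Answer: yes

Derivation:
z_0 = 0 + 0i, c = -0.1420 + 0.1010i
Iter 1: z = -0.1420 + 0.1010i, |z|^2 = 0.0304
Iter 2: z = -0.1320 + 0.0723i, |z|^2 = 0.0227
Iter 3: z = -0.1298 + 0.0819i, |z|^2 = 0.0236
Iter 4: z = -0.1319 + 0.0797i, |z|^2 = 0.0237
Iter 5: z = -0.1310 + 0.0800i, |z|^2 = 0.0235
Iter 6: z = -0.1312 + 0.0801i, |z|^2 = 0.0236
Iter 7: z = -0.1312 + 0.0800i, |z|^2 = 0.0236
Iter 8: z = -0.1312 + 0.0800i, |z|^2 = 0.0236
Iter 9: z = -0.1312 + 0.0800i, |z|^2 = 0.0236
Iter 10: z = -0.1312 + 0.0800i, |z|^2 = 0.0236
Iter 11: z = -0.1312 + 0.0800i, |z|^2 = 0.0236
Iter 12: z = -0.1312 + 0.0800i, |z|^2 = 0.0236
Iter 13: z = -0.1312 + 0.0800i, |z|^2 = 0.0236
Iter 14: z = -0.1312 + 0.0800i, |z|^2 = 0.0236
Iter 15: z = -0.1312 + 0.0800i, |z|^2 = 0.0236
Did not escape in 16 iterations → in set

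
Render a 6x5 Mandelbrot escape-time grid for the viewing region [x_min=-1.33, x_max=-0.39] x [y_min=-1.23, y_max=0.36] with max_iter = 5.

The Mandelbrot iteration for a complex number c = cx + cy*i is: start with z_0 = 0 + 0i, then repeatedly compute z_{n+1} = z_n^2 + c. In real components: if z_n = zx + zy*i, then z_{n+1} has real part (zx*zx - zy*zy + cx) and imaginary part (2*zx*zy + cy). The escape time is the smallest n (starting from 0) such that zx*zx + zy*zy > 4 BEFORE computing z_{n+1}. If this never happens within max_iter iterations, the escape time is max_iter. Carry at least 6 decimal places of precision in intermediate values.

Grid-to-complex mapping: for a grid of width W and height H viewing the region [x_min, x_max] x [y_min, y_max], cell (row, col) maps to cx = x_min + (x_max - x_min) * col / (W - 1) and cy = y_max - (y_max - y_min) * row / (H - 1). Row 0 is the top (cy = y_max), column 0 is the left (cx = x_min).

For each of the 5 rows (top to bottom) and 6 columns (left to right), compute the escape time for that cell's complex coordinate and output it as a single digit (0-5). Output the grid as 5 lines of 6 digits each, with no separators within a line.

Answer: 555555
555555
555555
333445
223333

Derivation:
(row=0, col=0): c = -1.3300 + 0.3600i → escape time 5
(row=0, col=1): c = -1.1420 + 0.3600i → escape time 5
(row=0, col=2): c = -0.9540 + 0.3600i → escape time 5
(row=0, col=3): c = -0.7660 + 0.3600i → escape time 5
(row=0, col=4): c = -0.5780 + 0.3600i → escape time 5
(row=0, col=5): c = -0.3900 + 0.3600i → escape time 5
(row=1, col=0): c = -1.3300 + -0.0375i → escape time 5
(row=1, col=1): c = -1.1420 + -0.0375i → escape time 5
(row=1, col=2): c = -0.9540 + -0.0375i → escape time 5
(row=1, col=3): c = -0.7660 + -0.0375i → escape time 5
(row=1, col=4): c = -0.5780 + -0.0375i → escape time 5
(row=1, col=5): c = -0.3900 + -0.0375i → escape time 5
(row=2, col=0): c = -1.3300 + -0.4350i → escape time 5
(row=2, col=1): c = -1.1420 + -0.4350i → escape time 5
(row=2, col=2): c = -0.9540 + -0.4350i → escape time 5
(row=2, col=3): c = -0.7660 + -0.4350i → escape time 5
(row=2, col=4): c = -0.5780 + -0.4350i → escape time 5
(row=2, col=5): c = -0.3900 + -0.4350i → escape time 5
(row=3, col=0): c = -1.3300 + -0.8325i → escape time 3
(row=3, col=1): c = -1.1420 + -0.8325i → escape time 3
(row=3, col=2): c = -0.9540 + -0.8325i → escape time 3
(row=3, col=3): c = -0.7660 + -0.8325i → escape time 4
(row=3, col=4): c = -0.5780 + -0.8325i → escape time 4
(row=3, col=5): c = -0.3900 + -0.8325i → escape time 5
(row=4, col=0): c = -1.3300 + -1.2300i → escape time 2
(row=4, col=1): c = -1.1420 + -1.2300i → escape time 2
(row=4, col=2): c = -0.9540 + -1.2300i → escape time 3
(row=4, col=3): c = -0.7660 + -1.2300i → escape time 3
(row=4, col=4): c = -0.5780 + -1.2300i → escape time 3
(row=4, col=5): c = -0.3900 + -1.2300i → escape time 3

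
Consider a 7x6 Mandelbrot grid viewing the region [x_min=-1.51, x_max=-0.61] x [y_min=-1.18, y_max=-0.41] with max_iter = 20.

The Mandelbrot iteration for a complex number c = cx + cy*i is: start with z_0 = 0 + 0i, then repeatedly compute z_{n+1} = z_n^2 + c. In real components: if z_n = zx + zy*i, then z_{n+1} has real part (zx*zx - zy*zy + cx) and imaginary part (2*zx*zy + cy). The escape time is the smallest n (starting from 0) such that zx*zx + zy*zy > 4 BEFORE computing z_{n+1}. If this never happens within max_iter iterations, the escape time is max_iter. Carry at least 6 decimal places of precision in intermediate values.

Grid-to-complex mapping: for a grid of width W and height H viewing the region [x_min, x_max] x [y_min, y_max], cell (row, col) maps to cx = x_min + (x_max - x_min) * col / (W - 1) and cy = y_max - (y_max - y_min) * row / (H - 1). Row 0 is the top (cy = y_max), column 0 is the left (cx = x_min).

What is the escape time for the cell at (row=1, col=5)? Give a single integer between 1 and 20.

z_0 = 0 + 0i, c = -0.7600 + -0.5640i
Iter 1: z = -0.7600 + -0.5640i, |z|^2 = 0.8957
Iter 2: z = -0.5005 + 0.2933i, |z|^2 = 0.3365
Iter 3: z = -0.5955 + -0.8576i, |z|^2 = 1.0901
Iter 4: z = -1.1408 + 0.4574i, |z|^2 = 1.5106
Iter 5: z = 0.3322 + -1.6076i, |z|^2 = 2.6947
Iter 6: z = -3.2340 + -1.6320i, |z|^2 = 13.1221
Escaped at iteration 6

Answer: 6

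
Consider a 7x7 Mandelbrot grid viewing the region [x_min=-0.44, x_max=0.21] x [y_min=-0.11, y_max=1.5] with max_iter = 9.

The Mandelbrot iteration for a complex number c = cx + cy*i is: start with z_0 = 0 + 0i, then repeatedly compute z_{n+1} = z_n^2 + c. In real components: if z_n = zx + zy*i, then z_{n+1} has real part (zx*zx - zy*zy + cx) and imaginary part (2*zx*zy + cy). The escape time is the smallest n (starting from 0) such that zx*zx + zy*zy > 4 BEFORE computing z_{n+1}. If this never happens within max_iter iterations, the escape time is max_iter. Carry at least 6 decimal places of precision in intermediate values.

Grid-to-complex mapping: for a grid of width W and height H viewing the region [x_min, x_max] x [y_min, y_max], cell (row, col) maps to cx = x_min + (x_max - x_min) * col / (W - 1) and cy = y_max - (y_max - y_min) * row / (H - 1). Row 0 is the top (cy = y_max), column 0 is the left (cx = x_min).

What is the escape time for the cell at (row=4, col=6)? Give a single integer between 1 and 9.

Answer: 9

Derivation:
z_0 = 0 + 0i, c = 0.2100 + 0.4267i
Iter 1: z = 0.2100 + 0.4267i, |z|^2 = 0.2261
Iter 2: z = 0.0721 + 0.6059i, |z|^2 = 0.3723
Iter 3: z = -0.1519 + 0.5140i, |z|^2 = 0.2872
Iter 4: z = -0.0311 + 0.2705i, |z|^2 = 0.0742
Iter 5: z = 0.1378 + 0.4098i, |z|^2 = 0.1869
Iter 6: z = 0.0610 + 0.5396i, |z|^2 = 0.2949
Iter 7: z = -0.0774 + 0.4925i, |z|^2 = 0.2486
Iter 8: z = -0.0266 + 0.3504i, |z|^2 = 0.1235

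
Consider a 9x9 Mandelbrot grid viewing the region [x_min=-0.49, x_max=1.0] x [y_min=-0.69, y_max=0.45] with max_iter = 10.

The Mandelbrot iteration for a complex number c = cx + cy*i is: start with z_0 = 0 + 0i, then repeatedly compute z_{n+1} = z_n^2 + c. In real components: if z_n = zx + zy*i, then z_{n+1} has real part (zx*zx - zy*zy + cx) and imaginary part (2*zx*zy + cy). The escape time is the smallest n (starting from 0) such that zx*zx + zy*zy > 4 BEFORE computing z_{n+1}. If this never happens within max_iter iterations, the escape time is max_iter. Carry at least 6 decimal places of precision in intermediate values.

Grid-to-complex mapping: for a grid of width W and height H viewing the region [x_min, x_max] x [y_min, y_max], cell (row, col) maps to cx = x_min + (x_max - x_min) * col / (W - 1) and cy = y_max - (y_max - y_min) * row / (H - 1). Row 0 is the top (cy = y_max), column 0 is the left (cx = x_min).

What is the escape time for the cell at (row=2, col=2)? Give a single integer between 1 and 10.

Answer: 10

Derivation:
z_0 = 0 + 0i, c = -0.1175 + 0.1650i
Iter 1: z = -0.1175 + 0.1650i, |z|^2 = 0.0410
Iter 2: z = -0.1309 + 0.1262i, |z|^2 = 0.0331
Iter 3: z = -0.1163 + 0.1319i, |z|^2 = 0.0309
Iter 4: z = -0.1214 + 0.1343i, |z|^2 = 0.0328
Iter 5: z = -0.1208 + 0.1324i, |z|^2 = 0.0321
Iter 6: z = -0.1204 + 0.1330i, |z|^2 = 0.0322
Iter 7: z = -0.1207 + 0.1330i, |z|^2 = 0.0322
Iter 8: z = -0.1206 + 0.1329i, |z|^2 = 0.0322
Iter 9: z = -0.1206 + 0.1329i, |z|^2 = 0.0322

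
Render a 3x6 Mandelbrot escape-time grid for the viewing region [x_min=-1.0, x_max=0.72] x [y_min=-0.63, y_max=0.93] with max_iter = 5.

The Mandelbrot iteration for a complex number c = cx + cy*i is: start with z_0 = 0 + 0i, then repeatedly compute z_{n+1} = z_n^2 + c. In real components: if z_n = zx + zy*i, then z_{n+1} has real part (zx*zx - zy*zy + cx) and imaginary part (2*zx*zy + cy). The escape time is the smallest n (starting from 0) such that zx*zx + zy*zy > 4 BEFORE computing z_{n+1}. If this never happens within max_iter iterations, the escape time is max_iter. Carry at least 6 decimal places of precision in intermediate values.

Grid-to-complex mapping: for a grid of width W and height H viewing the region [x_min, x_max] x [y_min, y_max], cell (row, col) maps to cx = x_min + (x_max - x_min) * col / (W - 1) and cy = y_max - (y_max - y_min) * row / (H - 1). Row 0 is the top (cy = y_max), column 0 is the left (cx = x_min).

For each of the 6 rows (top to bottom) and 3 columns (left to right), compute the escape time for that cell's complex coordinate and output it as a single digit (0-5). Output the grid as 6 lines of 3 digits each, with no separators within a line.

Answer: 352
453
553
553
553
453

Derivation:
(row=0, col=0): c = -1.0000 + 0.9300i → escape time 3
(row=0, col=1): c = -0.1400 + 0.9300i → escape time 5
(row=0, col=2): c = 0.7200 + 0.9300i → escape time 2
(row=1, col=0): c = -1.0000 + 0.6180i → escape time 4
(row=1, col=1): c = -0.1400 + 0.6180i → escape time 5
(row=1, col=2): c = 0.7200 + 0.6180i → escape time 3
(row=2, col=0): c = -1.0000 + 0.3060i → escape time 5
(row=2, col=1): c = -0.1400 + 0.3060i → escape time 5
(row=2, col=2): c = 0.7200 + 0.3060i → escape time 3
(row=3, col=0): c = -1.0000 + -0.0060i → escape time 5
(row=3, col=1): c = -0.1400 + -0.0060i → escape time 5
(row=3, col=2): c = 0.7200 + -0.0060i → escape time 3
(row=4, col=0): c = -1.0000 + -0.3180i → escape time 5
(row=4, col=1): c = -0.1400 + -0.3180i → escape time 5
(row=4, col=2): c = 0.7200 + -0.3180i → escape time 3
(row=5, col=0): c = -1.0000 + -0.6300i → escape time 4
(row=5, col=1): c = -0.1400 + -0.6300i → escape time 5
(row=5, col=2): c = 0.7200 + -0.6300i → escape time 3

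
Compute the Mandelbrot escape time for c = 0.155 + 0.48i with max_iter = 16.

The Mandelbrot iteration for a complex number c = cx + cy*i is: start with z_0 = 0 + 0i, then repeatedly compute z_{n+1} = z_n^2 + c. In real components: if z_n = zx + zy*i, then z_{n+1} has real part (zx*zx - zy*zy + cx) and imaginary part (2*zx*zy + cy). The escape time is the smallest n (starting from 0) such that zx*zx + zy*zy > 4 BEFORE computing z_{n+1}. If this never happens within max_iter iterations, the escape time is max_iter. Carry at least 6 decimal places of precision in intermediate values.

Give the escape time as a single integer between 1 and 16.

z_0 = 0 + 0i, c = 0.1550 + 0.4800i
Iter 1: z = 0.1550 + 0.4800i, |z|^2 = 0.2544
Iter 2: z = -0.0514 + 0.6288i, |z|^2 = 0.3980
Iter 3: z = -0.2378 + 0.4154i, |z|^2 = 0.2291
Iter 4: z = 0.0390 + 0.2825i, |z|^2 = 0.0813
Iter 5: z = 0.0767 + 0.5020i, |z|^2 = 0.2579
Iter 6: z = -0.0911 + 0.5570i, |z|^2 = 0.3186
Iter 7: z = -0.1470 + 0.3785i, |z|^2 = 0.1648
Iter 8: z = 0.0334 + 0.3687i, |z|^2 = 0.1371
Iter 9: z = 0.0201 + 0.5046i, |z|^2 = 0.2550
Iter 10: z = -0.0992 + 0.5003i, |z|^2 = 0.2602
Iter 11: z = -0.0855 + 0.3807i, |z|^2 = 0.1522
Iter 12: z = 0.0174 + 0.4149i, |z|^2 = 0.1725
Iter 13: z = -0.0169 + 0.4944i, |z|^2 = 0.2447
Iter 14: z = -0.0892 + 0.4633i, |z|^2 = 0.2226
Iter 15: z = -0.0517 + 0.3974i, |z|^2 = 0.1606

Answer: 16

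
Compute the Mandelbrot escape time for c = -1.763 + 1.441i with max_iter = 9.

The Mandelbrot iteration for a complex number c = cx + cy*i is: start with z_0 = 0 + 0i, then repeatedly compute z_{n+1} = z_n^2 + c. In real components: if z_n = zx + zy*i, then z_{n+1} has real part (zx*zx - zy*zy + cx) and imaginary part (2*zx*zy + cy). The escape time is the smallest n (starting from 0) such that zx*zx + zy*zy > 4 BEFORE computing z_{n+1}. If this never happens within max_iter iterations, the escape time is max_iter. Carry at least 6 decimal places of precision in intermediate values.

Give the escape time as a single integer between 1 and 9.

z_0 = 0 + 0i, c = -1.7630 + 1.4410i
Iter 1: z = -1.7630 + 1.4410i, |z|^2 = 5.1846
Escaped at iteration 1

Answer: 1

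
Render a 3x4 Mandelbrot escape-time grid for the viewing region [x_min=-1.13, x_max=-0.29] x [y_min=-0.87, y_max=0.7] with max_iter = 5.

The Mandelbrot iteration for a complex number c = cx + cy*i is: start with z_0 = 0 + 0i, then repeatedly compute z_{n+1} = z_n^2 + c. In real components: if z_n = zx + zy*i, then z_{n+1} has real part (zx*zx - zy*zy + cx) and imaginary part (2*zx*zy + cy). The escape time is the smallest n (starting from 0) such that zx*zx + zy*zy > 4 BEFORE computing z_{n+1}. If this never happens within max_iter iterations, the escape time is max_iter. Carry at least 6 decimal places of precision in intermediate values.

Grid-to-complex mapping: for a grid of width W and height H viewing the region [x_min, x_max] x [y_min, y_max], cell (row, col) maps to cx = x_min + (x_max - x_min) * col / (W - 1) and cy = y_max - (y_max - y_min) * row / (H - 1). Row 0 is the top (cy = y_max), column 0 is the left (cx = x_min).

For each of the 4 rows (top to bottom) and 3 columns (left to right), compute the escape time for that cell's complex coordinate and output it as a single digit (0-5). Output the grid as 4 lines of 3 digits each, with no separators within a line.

(row=0, col=0): c = -1.1300 + 0.7000i → escape time 3
(row=0, col=1): c = -0.7100 + 0.7000i → escape time 5
(row=0, col=2): c = -0.2900 + 0.7000i → escape time 5
(row=1, col=0): c = -1.1300 + 0.1767i → escape time 5
(row=1, col=1): c = -0.7100 + 0.1767i → escape time 5
(row=1, col=2): c = -0.2900 + 0.1767i → escape time 5
(row=2, col=0): c = -1.1300 + -0.3467i → escape time 5
(row=2, col=1): c = -0.7100 + -0.3467i → escape time 5
(row=2, col=2): c = -0.2900 + -0.3467i → escape time 5
(row=3, col=0): c = -1.1300 + -0.8700i → escape time 3
(row=3, col=1): c = -0.7100 + -0.8700i → escape time 4
(row=3, col=2): c = -0.2900 + -0.8700i → escape time 5

Answer: 355
555
555
345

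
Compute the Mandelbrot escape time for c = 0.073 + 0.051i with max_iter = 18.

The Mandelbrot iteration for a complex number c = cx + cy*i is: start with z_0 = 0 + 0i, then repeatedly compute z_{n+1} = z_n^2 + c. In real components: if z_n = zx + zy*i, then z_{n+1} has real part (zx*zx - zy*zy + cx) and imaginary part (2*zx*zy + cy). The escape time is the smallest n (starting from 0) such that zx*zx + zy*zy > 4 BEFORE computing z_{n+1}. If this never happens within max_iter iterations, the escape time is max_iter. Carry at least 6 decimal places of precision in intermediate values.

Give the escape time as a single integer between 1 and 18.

Answer: 18

Derivation:
z_0 = 0 + 0i, c = 0.0730 + 0.0510i
Iter 1: z = 0.0730 + 0.0510i, |z|^2 = 0.0079
Iter 2: z = 0.0757 + 0.0584i, |z|^2 = 0.0092
Iter 3: z = 0.0753 + 0.0599i, |z|^2 = 0.0093
Iter 4: z = 0.0751 + 0.0600i, |z|^2 = 0.0092
Iter 5: z = 0.0750 + 0.0600i, |z|^2 = 0.0092
Iter 6: z = 0.0750 + 0.0600i, |z|^2 = 0.0092
Iter 7: z = 0.0750 + 0.0600i, |z|^2 = 0.0092
Iter 8: z = 0.0750 + 0.0600i, |z|^2 = 0.0092
Iter 9: z = 0.0750 + 0.0600i, |z|^2 = 0.0092
Iter 10: z = 0.0750 + 0.0600i, |z|^2 = 0.0092
Iter 11: z = 0.0750 + 0.0600i, |z|^2 = 0.0092
Iter 12: z = 0.0750 + 0.0600i, |z|^2 = 0.0092
Iter 13: z = 0.0750 + 0.0600i, |z|^2 = 0.0092
Iter 14: z = 0.0750 + 0.0600i, |z|^2 = 0.0092
Iter 15: z = 0.0750 + 0.0600i, |z|^2 = 0.0092
Iter 16: z = 0.0750 + 0.0600i, |z|^2 = 0.0092
Iter 17: z = 0.0750 + 0.0600i, |z|^2 = 0.0092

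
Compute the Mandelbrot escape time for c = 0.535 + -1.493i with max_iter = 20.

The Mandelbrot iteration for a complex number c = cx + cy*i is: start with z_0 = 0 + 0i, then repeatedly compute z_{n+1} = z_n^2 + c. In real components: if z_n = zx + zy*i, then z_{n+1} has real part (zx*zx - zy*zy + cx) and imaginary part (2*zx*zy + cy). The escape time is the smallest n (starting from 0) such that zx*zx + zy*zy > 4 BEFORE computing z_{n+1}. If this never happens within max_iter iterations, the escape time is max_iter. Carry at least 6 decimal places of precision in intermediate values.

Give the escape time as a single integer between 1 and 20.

z_0 = 0 + 0i, c = 0.5350 + -1.4930i
Iter 1: z = 0.5350 + -1.4930i, |z|^2 = 2.5153
Iter 2: z = -1.4078 + -3.0905i, |z|^2 = 11.5332
Escaped at iteration 2

Answer: 2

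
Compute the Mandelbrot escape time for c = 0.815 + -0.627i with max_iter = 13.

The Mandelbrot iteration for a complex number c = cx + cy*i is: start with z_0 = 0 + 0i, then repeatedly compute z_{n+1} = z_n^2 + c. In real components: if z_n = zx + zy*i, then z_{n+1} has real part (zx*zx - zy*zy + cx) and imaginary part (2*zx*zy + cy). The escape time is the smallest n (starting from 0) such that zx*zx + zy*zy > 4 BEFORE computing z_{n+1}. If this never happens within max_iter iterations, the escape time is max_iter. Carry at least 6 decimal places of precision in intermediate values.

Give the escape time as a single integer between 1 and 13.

z_0 = 0 + 0i, c = 0.8150 + -0.6270i
Iter 1: z = 0.8150 + -0.6270i, |z|^2 = 1.0574
Iter 2: z = 1.0861 + -1.6490i, |z|^2 = 3.8988
Iter 3: z = -0.7246 + -4.2090i, |z|^2 = 18.2405
Escaped at iteration 3

Answer: 3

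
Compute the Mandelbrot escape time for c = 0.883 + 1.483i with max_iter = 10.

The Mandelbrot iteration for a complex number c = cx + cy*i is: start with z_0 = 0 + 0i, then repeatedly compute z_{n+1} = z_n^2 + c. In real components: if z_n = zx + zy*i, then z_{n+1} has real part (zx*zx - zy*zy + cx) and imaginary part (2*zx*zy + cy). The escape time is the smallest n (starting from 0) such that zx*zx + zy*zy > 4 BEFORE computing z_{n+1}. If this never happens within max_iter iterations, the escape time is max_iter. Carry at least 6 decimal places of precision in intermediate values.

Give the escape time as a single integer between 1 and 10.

Answer: 2

Derivation:
z_0 = 0 + 0i, c = 0.8830 + 1.4830i
Iter 1: z = 0.8830 + 1.4830i, |z|^2 = 2.9790
Iter 2: z = -0.5366 + 4.1020i, |z|^2 = 17.1142
Escaped at iteration 2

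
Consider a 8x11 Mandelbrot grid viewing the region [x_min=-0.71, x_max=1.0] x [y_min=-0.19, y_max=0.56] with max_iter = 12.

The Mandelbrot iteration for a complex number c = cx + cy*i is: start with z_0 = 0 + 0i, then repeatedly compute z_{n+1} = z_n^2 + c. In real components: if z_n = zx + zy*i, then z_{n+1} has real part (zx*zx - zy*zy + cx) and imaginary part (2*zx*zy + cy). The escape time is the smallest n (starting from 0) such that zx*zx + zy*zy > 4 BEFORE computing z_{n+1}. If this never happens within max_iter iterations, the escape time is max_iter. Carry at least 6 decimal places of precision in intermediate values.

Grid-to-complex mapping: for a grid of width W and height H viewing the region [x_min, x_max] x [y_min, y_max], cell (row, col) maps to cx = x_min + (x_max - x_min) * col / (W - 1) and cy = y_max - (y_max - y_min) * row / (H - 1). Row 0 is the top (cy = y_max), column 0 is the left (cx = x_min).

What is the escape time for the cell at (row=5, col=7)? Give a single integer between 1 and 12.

z_0 = 0 + 0i, c = 1.0000 + 0.1850i
Iter 1: z = 1.0000 + 0.1850i, |z|^2 = 1.0342
Iter 2: z = 1.9658 + 0.5550i, |z|^2 = 4.1723
Escaped at iteration 2

Answer: 2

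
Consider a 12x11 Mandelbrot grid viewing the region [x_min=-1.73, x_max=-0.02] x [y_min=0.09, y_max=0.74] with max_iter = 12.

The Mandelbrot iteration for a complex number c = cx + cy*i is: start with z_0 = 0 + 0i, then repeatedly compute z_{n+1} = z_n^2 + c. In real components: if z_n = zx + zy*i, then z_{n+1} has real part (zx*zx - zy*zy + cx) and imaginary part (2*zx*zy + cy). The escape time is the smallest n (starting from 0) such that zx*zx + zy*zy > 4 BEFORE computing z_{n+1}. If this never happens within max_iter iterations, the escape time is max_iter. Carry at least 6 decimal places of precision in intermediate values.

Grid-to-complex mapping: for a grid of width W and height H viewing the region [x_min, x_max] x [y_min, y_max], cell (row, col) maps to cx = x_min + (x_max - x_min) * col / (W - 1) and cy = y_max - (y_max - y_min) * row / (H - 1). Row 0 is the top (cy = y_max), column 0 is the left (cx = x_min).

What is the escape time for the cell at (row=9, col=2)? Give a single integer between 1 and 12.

Answer: 11

Derivation:
z_0 = 0 + 0i, c = -1.4191 + 0.1550i
Iter 1: z = -1.4191 + 0.1550i, |z|^2 = 2.0378
Iter 2: z = 0.5707 + -0.2849i, |z|^2 = 0.4069
Iter 3: z = -1.1746 + -0.1702i, |z|^2 = 1.4086
Iter 4: z = -0.0685 + 0.5548i, |z|^2 = 0.3125
Iter 5: z = -1.7223 + 0.0790i, |z|^2 = 2.9724
Iter 6: z = 1.5408 + -0.1172i, |z|^2 = 2.3879
Iter 7: z = 0.9413 + -0.2063i, |z|^2 = 0.9286
Iter 8: z = -0.5757 + -0.2334i, |z|^2 = 0.3859
Iter 9: z = -1.1422 + 0.4237i, |z|^2 = 1.4841
Iter 10: z = -0.2941 + -0.8129i, |z|^2 = 0.7474
Iter 11: z = -1.9935 + 0.6331i, |z|^2 = 4.3749
Escaped at iteration 11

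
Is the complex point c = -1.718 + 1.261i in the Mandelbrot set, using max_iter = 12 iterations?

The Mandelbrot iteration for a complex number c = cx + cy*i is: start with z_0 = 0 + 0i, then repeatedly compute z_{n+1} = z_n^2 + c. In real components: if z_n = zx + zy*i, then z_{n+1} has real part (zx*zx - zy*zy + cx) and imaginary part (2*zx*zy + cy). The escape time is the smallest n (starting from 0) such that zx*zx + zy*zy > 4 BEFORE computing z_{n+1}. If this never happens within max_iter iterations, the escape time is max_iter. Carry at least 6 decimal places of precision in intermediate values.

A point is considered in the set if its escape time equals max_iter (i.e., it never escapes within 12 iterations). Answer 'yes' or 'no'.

z_0 = 0 + 0i, c = -1.7180 + 1.2610i
Iter 1: z = -1.7180 + 1.2610i, |z|^2 = 4.5416
Escaped at iteration 1

Answer: no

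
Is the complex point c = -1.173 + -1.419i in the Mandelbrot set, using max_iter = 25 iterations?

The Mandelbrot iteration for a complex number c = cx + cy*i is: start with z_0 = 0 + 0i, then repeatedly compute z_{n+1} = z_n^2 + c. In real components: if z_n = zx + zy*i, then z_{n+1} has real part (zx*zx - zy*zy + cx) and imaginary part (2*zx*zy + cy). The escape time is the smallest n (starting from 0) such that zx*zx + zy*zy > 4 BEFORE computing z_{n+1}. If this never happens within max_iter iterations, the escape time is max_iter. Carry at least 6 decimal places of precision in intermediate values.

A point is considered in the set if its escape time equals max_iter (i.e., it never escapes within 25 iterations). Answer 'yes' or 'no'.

Answer: no

Derivation:
z_0 = 0 + 0i, c = -1.1730 + -1.4190i
Iter 1: z = -1.1730 + -1.4190i, |z|^2 = 3.3895
Iter 2: z = -1.8106 + 1.9100i, |z|^2 = 6.9264
Escaped at iteration 2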